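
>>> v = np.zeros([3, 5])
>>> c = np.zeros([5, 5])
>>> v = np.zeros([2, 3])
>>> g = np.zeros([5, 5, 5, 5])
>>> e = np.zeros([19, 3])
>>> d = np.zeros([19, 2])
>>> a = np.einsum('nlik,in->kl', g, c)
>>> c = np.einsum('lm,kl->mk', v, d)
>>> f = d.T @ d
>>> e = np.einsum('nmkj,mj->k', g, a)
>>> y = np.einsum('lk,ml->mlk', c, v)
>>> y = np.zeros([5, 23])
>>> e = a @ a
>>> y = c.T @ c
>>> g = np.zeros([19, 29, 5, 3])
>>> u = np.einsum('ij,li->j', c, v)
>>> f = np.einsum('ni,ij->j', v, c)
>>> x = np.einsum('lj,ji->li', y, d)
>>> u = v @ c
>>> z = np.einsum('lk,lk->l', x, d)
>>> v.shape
(2, 3)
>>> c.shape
(3, 19)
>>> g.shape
(19, 29, 5, 3)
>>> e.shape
(5, 5)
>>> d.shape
(19, 2)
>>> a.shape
(5, 5)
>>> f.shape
(19,)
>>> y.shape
(19, 19)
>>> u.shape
(2, 19)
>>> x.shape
(19, 2)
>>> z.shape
(19,)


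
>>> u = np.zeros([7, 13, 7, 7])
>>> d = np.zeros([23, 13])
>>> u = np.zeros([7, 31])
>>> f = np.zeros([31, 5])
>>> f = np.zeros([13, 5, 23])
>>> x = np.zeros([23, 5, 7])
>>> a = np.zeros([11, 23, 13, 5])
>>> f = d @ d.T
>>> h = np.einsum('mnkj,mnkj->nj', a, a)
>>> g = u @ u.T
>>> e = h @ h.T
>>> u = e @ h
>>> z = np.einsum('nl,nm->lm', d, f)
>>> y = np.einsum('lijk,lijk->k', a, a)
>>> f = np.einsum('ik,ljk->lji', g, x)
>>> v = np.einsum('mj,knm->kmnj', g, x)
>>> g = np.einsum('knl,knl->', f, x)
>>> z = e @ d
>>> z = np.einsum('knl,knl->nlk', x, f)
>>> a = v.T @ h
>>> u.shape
(23, 5)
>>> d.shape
(23, 13)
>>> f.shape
(23, 5, 7)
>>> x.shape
(23, 5, 7)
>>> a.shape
(7, 5, 7, 5)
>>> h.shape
(23, 5)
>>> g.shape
()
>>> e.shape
(23, 23)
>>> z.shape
(5, 7, 23)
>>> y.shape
(5,)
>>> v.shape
(23, 7, 5, 7)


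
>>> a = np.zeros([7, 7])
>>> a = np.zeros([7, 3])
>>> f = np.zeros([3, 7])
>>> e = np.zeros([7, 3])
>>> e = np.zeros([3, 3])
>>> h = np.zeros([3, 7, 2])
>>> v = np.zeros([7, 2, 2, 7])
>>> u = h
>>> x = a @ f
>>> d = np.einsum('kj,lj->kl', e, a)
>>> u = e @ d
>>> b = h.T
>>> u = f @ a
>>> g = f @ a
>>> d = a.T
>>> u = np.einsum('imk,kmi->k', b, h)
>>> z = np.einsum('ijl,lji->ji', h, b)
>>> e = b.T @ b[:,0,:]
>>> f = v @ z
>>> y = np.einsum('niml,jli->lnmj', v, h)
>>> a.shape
(7, 3)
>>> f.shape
(7, 2, 2, 3)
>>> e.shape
(3, 7, 3)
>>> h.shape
(3, 7, 2)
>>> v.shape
(7, 2, 2, 7)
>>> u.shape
(3,)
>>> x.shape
(7, 7)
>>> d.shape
(3, 7)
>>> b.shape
(2, 7, 3)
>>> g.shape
(3, 3)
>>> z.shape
(7, 3)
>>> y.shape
(7, 7, 2, 3)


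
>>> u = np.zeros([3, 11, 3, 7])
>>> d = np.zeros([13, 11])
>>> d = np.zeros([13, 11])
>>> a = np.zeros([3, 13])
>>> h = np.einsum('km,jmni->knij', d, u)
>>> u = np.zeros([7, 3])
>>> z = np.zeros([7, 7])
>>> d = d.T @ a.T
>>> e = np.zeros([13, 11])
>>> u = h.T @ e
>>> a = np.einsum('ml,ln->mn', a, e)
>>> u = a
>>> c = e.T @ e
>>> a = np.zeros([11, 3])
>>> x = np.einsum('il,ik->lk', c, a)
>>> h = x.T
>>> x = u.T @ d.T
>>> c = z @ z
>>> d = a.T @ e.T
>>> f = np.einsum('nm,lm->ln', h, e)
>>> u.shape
(3, 11)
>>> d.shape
(3, 13)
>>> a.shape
(11, 3)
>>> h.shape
(3, 11)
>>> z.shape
(7, 7)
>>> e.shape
(13, 11)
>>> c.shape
(7, 7)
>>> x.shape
(11, 11)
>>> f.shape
(13, 3)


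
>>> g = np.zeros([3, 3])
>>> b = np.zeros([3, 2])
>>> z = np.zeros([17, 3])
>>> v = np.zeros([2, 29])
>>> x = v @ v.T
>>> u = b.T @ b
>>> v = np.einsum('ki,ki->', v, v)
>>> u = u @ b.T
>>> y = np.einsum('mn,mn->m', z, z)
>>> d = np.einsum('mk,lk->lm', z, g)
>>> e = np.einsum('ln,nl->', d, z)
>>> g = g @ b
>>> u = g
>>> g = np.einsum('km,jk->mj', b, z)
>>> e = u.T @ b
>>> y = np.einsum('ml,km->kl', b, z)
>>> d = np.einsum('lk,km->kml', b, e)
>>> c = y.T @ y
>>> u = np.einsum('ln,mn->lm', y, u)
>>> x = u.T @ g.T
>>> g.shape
(2, 17)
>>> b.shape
(3, 2)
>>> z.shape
(17, 3)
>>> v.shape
()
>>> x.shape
(3, 2)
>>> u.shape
(17, 3)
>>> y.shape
(17, 2)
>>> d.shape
(2, 2, 3)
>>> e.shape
(2, 2)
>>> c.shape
(2, 2)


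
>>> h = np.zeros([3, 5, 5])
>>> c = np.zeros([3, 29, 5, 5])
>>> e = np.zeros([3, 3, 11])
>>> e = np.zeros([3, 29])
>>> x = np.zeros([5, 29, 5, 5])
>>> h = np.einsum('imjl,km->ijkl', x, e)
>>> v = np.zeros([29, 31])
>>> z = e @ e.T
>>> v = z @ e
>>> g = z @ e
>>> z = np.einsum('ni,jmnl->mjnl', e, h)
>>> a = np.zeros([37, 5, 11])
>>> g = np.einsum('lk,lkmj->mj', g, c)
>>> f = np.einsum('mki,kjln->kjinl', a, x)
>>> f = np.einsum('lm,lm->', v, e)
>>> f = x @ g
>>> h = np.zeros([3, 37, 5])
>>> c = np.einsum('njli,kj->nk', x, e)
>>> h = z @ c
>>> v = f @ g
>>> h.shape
(5, 5, 3, 3)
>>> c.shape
(5, 3)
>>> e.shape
(3, 29)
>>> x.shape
(5, 29, 5, 5)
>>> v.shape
(5, 29, 5, 5)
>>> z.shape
(5, 5, 3, 5)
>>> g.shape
(5, 5)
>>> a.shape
(37, 5, 11)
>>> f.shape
(5, 29, 5, 5)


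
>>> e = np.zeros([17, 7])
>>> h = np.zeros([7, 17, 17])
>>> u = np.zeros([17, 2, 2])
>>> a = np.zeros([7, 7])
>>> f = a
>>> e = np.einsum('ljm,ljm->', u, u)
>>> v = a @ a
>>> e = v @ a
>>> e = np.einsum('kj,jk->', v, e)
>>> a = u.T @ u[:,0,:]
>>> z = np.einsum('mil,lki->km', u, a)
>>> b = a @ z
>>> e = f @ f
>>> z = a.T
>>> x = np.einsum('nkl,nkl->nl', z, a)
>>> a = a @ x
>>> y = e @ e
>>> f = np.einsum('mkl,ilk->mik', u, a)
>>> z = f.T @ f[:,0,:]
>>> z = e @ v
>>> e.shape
(7, 7)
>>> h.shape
(7, 17, 17)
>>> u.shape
(17, 2, 2)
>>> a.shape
(2, 2, 2)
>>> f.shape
(17, 2, 2)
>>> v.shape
(7, 7)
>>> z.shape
(7, 7)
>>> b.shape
(2, 2, 17)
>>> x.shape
(2, 2)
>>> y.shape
(7, 7)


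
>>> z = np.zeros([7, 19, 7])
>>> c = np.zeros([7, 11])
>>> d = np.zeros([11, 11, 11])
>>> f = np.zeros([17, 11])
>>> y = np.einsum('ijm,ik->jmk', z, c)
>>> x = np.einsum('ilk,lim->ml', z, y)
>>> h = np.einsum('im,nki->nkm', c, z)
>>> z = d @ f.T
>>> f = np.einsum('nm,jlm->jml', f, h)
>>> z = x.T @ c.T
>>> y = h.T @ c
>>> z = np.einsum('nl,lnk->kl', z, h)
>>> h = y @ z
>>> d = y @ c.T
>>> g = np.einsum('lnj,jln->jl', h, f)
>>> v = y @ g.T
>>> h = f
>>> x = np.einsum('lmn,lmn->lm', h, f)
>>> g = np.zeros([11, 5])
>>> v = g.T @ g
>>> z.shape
(11, 7)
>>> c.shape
(7, 11)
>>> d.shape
(11, 19, 7)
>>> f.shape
(7, 11, 19)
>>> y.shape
(11, 19, 11)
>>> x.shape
(7, 11)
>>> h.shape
(7, 11, 19)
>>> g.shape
(11, 5)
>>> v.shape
(5, 5)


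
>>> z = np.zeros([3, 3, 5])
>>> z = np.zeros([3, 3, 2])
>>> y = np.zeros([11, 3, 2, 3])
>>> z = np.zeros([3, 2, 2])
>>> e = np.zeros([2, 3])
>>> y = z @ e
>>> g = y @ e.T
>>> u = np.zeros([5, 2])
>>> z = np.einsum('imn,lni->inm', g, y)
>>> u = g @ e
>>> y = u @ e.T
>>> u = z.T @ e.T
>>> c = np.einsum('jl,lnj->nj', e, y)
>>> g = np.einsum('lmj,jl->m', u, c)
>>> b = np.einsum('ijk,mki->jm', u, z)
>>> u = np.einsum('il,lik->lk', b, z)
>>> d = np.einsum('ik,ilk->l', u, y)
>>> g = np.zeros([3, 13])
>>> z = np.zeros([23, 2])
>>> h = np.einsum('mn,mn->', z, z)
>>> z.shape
(23, 2)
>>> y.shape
(3, 2, 2)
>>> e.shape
(2, 3)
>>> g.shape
(3, 13)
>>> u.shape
(3, 2)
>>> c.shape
(2, 2)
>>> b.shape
(2, 3)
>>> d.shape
(2,)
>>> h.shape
()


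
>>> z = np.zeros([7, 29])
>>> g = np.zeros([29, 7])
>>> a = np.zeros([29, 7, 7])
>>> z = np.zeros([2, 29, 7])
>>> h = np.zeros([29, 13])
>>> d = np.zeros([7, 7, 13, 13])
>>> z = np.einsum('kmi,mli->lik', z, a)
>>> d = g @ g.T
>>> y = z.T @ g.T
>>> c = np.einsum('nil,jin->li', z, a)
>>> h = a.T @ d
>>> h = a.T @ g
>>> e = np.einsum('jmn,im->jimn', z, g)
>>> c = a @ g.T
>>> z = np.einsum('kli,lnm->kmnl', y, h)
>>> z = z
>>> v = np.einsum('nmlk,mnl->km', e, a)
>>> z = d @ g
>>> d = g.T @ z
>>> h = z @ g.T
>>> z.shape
(29, 7)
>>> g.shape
(29, 7)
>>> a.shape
(29, 7, 7)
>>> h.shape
(29, 29)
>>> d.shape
(7, 7)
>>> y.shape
(2, 7, 29)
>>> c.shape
(29, 7, 29)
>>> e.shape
(7, 29, 7, 2)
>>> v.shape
(2, 29)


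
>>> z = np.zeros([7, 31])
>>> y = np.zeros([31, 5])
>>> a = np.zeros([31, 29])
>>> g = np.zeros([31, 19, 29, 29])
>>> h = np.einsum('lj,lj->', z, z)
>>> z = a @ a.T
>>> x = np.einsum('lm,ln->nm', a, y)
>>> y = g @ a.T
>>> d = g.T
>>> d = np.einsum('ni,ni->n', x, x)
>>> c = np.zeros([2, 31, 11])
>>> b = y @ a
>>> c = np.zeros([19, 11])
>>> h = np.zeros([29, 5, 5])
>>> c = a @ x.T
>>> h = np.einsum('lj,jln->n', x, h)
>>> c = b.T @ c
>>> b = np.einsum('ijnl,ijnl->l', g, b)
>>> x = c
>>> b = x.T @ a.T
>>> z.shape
(31, 31)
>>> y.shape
(31, 19, 29, 31)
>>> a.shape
(31, 29)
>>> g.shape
(31, 19, 29, 29)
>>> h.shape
(5,)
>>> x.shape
(29, 29, 19, 5)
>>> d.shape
(5,)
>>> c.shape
(29, 29, 19, 5)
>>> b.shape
(5, 19, 29, 31)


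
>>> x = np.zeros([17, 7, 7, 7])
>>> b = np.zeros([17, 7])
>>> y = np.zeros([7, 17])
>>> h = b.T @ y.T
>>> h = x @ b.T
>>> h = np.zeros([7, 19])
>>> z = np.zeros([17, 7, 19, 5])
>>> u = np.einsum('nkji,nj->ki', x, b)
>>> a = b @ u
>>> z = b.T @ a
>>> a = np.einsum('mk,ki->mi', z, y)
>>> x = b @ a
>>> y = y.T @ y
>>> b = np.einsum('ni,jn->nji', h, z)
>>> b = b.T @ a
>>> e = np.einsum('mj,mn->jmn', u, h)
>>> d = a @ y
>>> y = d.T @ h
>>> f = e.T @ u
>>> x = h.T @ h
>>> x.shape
(19, 19)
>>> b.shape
(19, 7, 17)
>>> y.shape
(17, 19)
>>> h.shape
(7, 19)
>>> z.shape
(7, 7)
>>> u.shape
(7, 7)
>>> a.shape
(7, 17)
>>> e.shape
(7, 7, 19)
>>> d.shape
(7, 17)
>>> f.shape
(19, 7, 7)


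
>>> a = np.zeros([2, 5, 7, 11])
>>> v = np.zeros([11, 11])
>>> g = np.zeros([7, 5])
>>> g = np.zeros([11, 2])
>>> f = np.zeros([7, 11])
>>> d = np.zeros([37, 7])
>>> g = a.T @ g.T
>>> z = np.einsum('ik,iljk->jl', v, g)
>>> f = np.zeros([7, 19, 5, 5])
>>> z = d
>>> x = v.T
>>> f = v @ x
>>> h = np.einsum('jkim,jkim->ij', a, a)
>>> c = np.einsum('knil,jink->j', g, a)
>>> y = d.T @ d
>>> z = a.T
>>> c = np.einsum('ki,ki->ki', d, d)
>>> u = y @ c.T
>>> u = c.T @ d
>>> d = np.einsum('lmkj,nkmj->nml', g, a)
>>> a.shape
(2, 5, 7, 11)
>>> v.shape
(11, 11)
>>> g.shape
(11, 7, 5, 11)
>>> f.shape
(11, 11)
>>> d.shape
(2, 7, 11)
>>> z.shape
(11, 7, 5, 2)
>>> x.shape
(11, 11)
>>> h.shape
(7, 2)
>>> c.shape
(37, 7)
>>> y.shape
(7, 7)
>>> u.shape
(7, 7)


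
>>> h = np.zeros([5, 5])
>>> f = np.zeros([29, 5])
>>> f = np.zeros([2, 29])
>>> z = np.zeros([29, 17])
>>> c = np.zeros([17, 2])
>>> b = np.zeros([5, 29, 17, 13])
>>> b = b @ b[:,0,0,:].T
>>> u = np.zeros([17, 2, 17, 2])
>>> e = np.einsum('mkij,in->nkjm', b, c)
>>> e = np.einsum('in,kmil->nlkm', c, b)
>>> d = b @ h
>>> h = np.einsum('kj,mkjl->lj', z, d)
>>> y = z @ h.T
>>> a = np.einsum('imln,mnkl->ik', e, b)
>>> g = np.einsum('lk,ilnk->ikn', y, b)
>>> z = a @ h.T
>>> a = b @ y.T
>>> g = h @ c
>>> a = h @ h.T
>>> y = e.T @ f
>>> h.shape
(5, 17)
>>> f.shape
(2, 29)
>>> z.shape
(2, 5)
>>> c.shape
(17, 2)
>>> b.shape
(5, 29, 17, 5)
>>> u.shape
(17, 2, 17, 2)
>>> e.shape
(2, 5, 5, 29)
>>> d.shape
(5, 29, 17, 5)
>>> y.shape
(29, 5, 5, 29)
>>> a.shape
(5, 5)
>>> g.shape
(5, 2)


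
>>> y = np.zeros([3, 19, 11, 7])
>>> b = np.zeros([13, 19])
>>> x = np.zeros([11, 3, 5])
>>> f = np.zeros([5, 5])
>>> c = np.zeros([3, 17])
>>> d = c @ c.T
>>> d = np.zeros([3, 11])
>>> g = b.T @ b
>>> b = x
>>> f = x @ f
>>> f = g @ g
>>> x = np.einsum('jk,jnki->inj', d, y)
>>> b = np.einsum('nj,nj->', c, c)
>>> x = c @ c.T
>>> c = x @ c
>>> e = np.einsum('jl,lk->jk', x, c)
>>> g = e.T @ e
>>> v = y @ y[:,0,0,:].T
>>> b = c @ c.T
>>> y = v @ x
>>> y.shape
(3, 19, 11, 3)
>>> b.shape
(3, 3)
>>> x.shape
(3, 3)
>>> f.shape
(19, 19)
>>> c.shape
(3, 17)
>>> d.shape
(3, 11)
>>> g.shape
(17, 17)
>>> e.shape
(3, 17)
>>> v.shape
(3, 19, 11, 3)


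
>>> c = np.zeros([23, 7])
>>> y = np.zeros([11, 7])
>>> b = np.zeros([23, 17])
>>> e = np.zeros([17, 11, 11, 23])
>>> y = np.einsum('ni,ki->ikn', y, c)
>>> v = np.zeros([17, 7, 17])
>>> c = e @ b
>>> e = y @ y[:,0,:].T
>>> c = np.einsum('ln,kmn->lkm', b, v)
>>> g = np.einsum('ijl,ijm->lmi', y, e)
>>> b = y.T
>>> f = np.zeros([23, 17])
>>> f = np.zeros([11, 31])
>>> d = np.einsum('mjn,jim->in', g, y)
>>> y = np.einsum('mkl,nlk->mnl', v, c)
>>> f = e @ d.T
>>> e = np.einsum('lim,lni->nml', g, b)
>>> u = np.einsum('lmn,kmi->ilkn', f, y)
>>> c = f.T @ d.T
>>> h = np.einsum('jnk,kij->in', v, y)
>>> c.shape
(23, 23, 23)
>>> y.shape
(17, 23, 17)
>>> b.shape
(11, 23, 7)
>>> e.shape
(23, 7, 11)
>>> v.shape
(17, 7, 17)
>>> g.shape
(11, 7, 7)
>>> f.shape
(7, 23, 23)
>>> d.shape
(23, 7)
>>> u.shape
(17, 7, 17, 23)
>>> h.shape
(23, 7)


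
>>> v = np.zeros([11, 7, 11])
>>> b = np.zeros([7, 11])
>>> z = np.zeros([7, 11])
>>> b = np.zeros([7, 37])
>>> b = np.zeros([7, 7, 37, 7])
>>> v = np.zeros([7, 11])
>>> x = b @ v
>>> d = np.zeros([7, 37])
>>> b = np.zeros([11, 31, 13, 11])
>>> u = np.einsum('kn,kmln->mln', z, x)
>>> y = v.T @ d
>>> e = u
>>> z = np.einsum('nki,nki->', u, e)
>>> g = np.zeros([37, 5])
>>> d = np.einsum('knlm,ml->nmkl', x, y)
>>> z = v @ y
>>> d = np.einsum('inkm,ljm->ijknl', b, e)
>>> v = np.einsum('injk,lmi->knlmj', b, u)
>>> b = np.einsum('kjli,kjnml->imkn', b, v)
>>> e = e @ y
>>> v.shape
(11, 31, 7, 37, 13)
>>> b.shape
(11, 37, 11, 7)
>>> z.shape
(7, 37)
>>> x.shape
(7, 7, 37, 11)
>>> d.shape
(11, 37, 13, 31, 7)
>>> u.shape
(7, 37, 11)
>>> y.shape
(11, 37)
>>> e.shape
(7, 37, 37)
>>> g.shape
(37, 5)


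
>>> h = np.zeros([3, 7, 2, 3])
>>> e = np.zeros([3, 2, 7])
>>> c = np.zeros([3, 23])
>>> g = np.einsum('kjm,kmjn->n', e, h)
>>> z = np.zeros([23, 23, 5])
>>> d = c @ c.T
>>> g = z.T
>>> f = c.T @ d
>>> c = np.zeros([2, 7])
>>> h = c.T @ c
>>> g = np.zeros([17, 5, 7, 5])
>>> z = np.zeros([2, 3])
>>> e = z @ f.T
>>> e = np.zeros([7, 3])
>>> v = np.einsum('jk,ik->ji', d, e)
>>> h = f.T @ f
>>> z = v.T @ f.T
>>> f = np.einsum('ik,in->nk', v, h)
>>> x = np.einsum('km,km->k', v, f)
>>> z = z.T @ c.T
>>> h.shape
(3, 3)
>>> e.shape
(7, 3)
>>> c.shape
(2, 7)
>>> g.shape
(17, 5, 7, 5)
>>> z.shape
(23, 2)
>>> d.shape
(3, 3)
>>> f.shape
(3, 7)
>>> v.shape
(3, 7)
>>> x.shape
(3,)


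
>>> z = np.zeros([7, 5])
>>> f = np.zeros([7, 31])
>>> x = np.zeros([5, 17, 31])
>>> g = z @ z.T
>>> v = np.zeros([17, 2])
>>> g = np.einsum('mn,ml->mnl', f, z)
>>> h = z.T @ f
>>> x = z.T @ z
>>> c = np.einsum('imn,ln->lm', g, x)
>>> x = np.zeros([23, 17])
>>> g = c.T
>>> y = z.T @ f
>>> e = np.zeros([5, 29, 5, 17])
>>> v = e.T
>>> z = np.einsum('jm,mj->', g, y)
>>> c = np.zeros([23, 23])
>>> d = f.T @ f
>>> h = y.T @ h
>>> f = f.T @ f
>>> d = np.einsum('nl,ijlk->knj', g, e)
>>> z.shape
()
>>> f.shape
(31, 31)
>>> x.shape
(23, 17)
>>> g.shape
(31, 5)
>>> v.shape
(17, 5, 29, 5)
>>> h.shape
(31, 31)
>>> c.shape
(23, 23)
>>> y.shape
(5, 31)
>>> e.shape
(5, 29, 5, 17)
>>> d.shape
(17, 31, 29)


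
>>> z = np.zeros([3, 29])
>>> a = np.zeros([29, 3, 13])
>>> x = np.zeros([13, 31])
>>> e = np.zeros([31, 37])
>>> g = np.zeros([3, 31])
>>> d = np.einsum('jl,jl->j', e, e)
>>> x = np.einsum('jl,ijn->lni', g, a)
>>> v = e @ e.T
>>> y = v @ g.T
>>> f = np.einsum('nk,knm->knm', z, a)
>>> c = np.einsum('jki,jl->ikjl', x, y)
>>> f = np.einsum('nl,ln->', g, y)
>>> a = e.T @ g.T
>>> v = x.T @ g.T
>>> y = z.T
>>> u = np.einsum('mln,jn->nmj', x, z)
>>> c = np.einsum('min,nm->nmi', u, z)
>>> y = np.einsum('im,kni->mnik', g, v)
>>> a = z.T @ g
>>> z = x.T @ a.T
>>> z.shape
(29, 13, 29)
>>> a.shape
(29, 31)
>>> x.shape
(31, 13, 29)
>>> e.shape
(31, 37)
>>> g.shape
(3, 31)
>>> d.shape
(31,)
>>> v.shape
(29, 13, 3)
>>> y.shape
(31, 13, 3, 29)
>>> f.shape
()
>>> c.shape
(3, 29, 31)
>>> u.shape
(29, 31, 3)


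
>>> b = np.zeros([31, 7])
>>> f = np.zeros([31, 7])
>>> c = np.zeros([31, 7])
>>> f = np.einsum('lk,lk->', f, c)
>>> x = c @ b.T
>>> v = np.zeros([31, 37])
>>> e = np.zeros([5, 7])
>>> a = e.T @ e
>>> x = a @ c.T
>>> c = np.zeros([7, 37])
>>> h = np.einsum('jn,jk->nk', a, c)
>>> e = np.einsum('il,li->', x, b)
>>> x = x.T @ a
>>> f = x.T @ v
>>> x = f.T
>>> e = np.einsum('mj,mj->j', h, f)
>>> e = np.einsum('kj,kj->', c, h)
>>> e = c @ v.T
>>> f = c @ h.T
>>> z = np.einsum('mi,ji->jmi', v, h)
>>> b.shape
(31, 7)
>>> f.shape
(7, 7)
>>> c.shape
(7, 37)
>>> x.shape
(37, 7)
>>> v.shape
(31, 37)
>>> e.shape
(7, 31)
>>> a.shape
(7, 7)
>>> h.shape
(7, 37)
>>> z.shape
(7, 31, 37)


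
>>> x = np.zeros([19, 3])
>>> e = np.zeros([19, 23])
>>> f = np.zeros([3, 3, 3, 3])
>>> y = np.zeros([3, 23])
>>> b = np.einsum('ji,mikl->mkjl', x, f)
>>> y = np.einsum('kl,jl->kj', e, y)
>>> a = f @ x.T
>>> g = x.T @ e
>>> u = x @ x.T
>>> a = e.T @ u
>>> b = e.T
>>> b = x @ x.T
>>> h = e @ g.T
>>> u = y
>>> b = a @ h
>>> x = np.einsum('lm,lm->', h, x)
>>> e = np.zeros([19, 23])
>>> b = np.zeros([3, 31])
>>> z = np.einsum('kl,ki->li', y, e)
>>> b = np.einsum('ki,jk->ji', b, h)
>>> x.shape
()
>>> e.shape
(19, 23)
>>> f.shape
(3, 3, 3, 3)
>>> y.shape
(19, 3)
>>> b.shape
(19, 31)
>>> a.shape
(23, 19)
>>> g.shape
(3, 23)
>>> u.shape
(19, 3)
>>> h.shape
(19, 3)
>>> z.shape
(3, 23)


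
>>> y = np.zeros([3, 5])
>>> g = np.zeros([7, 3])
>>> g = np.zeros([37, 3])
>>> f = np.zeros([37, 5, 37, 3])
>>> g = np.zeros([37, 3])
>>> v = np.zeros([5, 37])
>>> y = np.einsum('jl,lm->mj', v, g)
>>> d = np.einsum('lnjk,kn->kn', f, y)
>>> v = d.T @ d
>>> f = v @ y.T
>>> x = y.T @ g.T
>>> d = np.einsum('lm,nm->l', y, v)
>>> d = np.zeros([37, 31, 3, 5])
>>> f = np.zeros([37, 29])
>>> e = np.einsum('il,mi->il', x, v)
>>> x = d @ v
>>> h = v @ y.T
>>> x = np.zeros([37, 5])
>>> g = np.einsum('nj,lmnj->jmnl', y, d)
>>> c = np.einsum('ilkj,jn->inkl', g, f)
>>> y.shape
(3, 5)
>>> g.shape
(5, 31, 3, 37)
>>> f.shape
(37, 29)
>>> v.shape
(5, 5)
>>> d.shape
(37, 31, 3, 5)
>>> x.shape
(37, 5)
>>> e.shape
(5, 37)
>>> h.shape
(5, 3)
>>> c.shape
(5, 29, 3, 31)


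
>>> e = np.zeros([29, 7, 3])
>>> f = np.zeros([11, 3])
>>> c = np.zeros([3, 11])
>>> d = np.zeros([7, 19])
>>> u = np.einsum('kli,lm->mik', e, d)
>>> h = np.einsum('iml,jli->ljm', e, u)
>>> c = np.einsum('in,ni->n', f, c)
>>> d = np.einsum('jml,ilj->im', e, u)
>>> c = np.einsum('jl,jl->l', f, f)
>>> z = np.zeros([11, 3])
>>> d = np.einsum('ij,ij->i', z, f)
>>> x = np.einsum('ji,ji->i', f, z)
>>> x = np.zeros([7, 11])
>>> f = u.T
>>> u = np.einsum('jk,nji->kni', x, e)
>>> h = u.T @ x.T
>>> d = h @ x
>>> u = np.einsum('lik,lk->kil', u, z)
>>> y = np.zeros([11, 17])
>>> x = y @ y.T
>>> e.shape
(29, 7, 3)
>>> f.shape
(29, 3, 19)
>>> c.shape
(3,)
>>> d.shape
(3, 29, 11)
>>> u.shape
(3, 29, 11)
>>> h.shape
(3, 29, 7)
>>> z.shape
(11, 3)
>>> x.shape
(11, 11)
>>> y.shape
(11, 17)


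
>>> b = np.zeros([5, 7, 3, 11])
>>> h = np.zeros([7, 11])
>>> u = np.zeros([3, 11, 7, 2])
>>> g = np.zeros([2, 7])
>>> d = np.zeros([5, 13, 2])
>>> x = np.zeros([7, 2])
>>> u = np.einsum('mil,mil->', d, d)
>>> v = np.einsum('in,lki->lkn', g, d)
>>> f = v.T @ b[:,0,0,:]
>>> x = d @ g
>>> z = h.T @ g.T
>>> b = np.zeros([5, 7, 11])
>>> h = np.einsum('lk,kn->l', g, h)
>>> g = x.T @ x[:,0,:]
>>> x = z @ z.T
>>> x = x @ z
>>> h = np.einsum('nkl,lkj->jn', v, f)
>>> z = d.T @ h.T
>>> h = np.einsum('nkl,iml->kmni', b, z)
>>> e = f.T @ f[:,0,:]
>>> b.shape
(5, 7, 11)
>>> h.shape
(7, 13, 5, 2)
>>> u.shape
()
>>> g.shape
(7, 13, 7)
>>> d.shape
(5, 13, 2)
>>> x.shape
(11, 2)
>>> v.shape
(5, 13, 7)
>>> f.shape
(7, 13, 11)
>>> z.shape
(2, 13, 11)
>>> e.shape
(11, 13, 11)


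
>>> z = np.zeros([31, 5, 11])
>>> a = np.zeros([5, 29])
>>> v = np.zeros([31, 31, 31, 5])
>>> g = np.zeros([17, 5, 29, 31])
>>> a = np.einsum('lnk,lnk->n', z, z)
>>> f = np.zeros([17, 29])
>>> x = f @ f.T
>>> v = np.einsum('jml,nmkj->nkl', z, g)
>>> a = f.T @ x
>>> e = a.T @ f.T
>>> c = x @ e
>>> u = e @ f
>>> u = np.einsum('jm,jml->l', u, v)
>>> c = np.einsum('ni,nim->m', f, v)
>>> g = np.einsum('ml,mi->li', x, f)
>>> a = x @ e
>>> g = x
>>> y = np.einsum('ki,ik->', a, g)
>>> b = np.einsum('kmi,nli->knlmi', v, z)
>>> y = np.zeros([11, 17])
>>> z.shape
(31, 5, 11)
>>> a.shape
(17, 17)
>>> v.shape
(17, 29, 11)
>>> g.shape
(17, 17)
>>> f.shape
(17, 29)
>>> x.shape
(17, 17)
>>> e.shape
(17, 17)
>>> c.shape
(11,)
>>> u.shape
(11,)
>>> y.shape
(11, 17)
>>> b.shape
(17, 31, 5, 29, 11)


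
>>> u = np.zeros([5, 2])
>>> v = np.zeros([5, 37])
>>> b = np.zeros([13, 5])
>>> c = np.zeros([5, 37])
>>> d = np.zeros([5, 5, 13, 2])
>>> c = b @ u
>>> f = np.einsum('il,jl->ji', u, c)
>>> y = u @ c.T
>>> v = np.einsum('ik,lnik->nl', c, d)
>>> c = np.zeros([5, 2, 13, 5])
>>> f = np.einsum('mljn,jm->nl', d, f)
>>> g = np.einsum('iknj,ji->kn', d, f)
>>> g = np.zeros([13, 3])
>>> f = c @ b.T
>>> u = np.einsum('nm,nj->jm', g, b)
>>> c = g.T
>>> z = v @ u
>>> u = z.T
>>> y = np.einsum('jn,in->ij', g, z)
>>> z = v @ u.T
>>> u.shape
(3, 5)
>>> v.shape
(5, 5)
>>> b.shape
(13, 5)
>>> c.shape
(3, 13)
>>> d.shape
(5, 5, 13, 2)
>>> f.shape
(5, 2, 13, 13)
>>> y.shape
(5, 13)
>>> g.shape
(13, 3)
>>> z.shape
(5, 3)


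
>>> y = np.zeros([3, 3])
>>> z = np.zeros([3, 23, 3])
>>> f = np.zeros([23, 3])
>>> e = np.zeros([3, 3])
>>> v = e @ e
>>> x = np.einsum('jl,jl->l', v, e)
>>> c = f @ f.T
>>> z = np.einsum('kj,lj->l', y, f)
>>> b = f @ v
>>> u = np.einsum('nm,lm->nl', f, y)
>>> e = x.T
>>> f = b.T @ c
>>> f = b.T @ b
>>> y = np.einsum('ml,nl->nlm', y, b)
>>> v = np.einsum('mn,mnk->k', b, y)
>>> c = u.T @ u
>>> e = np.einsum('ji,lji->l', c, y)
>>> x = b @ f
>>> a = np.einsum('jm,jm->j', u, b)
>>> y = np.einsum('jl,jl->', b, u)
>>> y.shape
()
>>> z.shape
(23,)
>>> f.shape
(3, 3)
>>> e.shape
(23,)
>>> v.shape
(3,)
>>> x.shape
(23, 3)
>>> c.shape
(3, 3)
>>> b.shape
(23, 3)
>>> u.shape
(23, 3)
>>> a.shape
(23,)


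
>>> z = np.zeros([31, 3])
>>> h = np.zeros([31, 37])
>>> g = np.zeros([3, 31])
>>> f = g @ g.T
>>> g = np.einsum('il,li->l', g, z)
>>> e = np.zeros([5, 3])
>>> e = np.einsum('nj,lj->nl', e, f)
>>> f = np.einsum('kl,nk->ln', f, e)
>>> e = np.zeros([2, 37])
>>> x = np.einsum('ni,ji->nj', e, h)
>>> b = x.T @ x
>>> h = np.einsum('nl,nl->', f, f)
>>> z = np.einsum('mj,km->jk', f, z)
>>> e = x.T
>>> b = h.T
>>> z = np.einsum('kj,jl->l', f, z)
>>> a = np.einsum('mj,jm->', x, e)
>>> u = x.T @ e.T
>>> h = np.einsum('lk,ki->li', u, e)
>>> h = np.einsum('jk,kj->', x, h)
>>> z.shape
(31,)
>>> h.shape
()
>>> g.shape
(31,)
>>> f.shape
(3, 5)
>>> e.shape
(31, 2)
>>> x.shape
(2, 31)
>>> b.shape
()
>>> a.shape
()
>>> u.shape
(31, 31)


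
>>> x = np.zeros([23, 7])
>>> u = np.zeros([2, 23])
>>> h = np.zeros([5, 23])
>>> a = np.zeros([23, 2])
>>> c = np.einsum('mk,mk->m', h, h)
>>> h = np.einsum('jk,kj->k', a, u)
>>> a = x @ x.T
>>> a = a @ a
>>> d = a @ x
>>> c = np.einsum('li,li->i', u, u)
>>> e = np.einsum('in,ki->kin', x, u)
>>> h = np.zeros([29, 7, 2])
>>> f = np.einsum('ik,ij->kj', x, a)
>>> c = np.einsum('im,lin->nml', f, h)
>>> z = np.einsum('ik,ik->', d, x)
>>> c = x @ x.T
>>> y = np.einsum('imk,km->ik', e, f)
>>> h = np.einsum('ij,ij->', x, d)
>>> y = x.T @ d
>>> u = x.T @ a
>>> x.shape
(23, 7)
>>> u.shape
(7, 23)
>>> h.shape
()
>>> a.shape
(23, 23)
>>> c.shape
(23, 23)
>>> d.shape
(23, 7)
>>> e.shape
(2, 23, 7)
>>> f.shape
(7, 23)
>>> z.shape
()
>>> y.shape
(7, 7)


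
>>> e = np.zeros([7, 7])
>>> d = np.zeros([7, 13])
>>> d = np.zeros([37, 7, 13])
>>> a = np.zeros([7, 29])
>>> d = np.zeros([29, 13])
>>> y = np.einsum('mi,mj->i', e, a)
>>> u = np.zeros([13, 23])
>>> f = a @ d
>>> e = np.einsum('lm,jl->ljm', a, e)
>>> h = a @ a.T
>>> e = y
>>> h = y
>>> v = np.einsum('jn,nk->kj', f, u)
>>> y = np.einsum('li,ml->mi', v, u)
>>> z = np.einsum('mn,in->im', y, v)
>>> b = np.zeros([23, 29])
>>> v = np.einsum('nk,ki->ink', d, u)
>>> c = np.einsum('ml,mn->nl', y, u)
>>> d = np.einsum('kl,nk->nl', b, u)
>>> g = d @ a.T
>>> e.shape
(7,)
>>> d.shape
(13, 29)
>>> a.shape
(7, 29)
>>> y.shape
(13, 7)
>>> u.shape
(13, 23)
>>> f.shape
(7, 13)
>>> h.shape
(7,)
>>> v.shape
(23, 29, 13)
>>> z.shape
(23, 13)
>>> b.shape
(23, 29)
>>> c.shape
(23, 7)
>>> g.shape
(13, 7)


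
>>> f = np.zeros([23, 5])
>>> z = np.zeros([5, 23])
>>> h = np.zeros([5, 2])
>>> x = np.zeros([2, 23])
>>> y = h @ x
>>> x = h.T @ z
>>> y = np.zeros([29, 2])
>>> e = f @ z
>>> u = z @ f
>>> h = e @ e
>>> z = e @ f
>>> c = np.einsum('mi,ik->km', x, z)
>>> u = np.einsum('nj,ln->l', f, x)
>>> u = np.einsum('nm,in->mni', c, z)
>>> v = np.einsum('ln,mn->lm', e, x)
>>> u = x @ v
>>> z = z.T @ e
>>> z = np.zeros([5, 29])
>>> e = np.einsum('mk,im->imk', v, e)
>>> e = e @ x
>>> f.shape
(23, 5)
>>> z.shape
(5, 29)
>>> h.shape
(23, 23)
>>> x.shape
(2, 23)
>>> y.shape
(29, 2)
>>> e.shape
(23, 23, 23)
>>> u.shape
(2, 2)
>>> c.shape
(5, 2)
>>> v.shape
(23, 2)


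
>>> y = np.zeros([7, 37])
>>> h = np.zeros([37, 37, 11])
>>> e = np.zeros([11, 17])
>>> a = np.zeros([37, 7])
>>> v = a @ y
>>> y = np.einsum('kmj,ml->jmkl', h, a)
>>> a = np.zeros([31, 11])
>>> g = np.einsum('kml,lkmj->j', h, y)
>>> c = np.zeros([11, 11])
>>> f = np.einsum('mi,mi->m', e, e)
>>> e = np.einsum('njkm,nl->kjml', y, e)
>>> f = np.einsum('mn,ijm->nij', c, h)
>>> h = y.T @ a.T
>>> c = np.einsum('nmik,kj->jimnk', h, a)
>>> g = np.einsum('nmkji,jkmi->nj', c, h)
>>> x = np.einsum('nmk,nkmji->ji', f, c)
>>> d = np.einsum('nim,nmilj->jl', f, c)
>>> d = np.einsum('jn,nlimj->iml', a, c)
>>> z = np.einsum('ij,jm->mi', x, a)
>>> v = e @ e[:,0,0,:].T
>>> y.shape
(11, 37, 37, 7)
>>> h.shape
(7, 37, 37, 31)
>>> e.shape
(37, 37, 7, 17)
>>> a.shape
(31, 11)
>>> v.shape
(37, 37, 7, 37)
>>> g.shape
(11, 7)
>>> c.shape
(11, 37, 37, 7, 31)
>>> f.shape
(11, 37, 37)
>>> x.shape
(7, 31)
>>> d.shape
(37, 7, 37)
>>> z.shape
(11, 7)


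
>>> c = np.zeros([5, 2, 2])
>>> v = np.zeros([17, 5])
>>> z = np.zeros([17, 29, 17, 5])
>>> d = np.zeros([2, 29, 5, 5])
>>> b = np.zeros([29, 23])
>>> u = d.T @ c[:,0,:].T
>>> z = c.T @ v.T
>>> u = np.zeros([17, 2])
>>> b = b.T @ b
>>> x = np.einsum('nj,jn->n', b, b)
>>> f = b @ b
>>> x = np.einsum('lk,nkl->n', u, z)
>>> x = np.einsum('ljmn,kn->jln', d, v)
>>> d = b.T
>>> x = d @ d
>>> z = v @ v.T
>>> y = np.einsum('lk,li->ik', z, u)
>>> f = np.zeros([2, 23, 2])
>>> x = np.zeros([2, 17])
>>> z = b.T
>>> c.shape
(5, 2, 2)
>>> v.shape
(17, 5)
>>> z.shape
(23, 23)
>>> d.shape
(23, 23)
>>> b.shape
(23, 23)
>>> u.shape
(17, 2)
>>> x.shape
(2, 17)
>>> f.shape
(2, 23, 2)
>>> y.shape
(2, 17)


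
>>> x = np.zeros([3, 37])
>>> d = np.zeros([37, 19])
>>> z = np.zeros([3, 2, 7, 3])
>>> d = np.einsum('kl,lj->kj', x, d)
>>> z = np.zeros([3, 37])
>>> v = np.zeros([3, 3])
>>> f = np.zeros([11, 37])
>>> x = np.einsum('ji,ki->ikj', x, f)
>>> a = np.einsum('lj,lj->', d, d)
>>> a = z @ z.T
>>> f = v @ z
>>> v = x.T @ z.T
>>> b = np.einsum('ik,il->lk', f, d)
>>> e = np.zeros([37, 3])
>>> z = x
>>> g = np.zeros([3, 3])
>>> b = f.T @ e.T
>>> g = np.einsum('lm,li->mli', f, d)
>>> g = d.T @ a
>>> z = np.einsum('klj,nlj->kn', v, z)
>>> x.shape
(37, 11, 3)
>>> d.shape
(3, 19)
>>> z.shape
(3, 37)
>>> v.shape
(3, 11, 3)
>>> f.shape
(3, 37)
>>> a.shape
(3, 3)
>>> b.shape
(37, 37)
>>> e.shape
(37, 3)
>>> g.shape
(19, 3)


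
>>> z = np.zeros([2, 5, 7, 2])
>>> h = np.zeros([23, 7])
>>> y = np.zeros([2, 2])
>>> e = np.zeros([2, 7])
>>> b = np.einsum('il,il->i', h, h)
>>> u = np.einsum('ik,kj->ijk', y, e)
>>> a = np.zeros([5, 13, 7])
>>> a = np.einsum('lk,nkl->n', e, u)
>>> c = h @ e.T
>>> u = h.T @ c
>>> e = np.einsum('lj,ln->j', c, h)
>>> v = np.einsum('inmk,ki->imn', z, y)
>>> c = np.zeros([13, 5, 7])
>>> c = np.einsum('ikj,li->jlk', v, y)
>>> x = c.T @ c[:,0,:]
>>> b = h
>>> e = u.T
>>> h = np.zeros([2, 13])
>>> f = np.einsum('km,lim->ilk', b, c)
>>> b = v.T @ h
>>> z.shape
(2, 5, 7, 2)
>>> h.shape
(2, 13)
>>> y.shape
(2, 2)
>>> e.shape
(2, 7)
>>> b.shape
(5, 7, 13)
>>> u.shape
(7, 2)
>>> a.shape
(2,)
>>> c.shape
(5, 2, 7)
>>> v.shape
(2, 7, 5)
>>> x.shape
(7, 2, 7)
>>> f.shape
(2, 5, 23)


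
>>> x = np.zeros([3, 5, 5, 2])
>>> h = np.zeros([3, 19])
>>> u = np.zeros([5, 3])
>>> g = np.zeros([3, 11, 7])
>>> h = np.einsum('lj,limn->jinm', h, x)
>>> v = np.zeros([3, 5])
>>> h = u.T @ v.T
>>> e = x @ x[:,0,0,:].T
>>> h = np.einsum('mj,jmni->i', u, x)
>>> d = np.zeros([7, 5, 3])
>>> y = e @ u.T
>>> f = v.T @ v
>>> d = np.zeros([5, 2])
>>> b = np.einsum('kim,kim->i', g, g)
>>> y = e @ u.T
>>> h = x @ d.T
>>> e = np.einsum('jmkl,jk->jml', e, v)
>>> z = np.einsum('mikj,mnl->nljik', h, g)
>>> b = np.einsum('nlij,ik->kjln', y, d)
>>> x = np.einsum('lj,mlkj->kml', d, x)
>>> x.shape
(5, 3, 5)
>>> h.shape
(3, 5, 5, 5)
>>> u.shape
(5, 3)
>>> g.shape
(3, 11, 7)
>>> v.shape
(3, 5)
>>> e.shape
(3, 5, 3)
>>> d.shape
(5, 2)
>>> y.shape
(3, 5, 5, 5)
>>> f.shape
(5, 5)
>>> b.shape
(2, 5, 5, 3)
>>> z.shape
(11, 7, 5, 5, 5)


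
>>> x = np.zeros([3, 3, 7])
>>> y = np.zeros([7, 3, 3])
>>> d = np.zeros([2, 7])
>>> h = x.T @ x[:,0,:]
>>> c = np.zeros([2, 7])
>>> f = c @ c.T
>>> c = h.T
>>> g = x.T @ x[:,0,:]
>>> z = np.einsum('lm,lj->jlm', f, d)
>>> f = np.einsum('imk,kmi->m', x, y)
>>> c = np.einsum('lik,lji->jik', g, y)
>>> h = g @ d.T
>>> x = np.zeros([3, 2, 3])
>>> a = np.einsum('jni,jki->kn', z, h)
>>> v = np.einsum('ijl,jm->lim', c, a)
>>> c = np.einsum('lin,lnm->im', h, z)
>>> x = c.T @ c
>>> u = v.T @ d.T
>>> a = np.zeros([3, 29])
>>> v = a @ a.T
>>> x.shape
(2, 2)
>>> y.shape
(7, 3, 3)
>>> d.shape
(2, 7)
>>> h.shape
(7, 3, 2)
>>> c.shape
(3, 2)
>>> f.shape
(3,)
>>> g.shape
(7, 3, 7)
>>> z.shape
(7, 2, 2)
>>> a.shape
(3, 29)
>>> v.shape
(3, 3)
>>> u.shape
(2, 3, 2)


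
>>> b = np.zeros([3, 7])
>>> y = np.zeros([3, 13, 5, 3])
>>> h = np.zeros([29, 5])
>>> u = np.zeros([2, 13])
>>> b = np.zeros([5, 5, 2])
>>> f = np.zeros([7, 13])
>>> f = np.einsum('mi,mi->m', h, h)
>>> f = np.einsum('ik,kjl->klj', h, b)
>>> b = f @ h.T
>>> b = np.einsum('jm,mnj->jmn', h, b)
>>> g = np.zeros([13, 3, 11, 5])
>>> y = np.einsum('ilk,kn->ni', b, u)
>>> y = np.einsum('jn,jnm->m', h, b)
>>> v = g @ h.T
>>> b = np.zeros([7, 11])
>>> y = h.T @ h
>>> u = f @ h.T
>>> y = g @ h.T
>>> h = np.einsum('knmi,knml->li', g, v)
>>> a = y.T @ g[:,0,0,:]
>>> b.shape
(7, 11)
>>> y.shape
(13, 3, 11, 29)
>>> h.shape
(29, 5)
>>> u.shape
(5, 2, 29)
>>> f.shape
(5, 2, 5)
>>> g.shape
(13, 3, 11, 5)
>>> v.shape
(13, 3, 11, 29)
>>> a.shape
(29, 11, 3, 5)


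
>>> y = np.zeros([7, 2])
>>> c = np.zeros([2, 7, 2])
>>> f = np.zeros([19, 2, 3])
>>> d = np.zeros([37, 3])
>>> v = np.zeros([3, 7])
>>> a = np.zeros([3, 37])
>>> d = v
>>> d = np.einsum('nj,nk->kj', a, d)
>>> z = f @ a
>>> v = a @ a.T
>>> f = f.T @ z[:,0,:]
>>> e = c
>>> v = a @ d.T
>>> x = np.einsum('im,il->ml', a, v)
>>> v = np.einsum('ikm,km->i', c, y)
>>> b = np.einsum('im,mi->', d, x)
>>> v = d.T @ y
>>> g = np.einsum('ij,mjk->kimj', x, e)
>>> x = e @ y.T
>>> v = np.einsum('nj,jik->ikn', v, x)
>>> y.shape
(7, 2)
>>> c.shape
(2, 7, 2)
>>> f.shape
(3, 2, 37)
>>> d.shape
(7, 37)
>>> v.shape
(7, 7, 37)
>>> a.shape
(3, 37)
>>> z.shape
(19, 2, 37)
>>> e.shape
(2, 7, 2)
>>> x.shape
(2, 7, 7)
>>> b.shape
()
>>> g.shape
(2, 37, 2, 7)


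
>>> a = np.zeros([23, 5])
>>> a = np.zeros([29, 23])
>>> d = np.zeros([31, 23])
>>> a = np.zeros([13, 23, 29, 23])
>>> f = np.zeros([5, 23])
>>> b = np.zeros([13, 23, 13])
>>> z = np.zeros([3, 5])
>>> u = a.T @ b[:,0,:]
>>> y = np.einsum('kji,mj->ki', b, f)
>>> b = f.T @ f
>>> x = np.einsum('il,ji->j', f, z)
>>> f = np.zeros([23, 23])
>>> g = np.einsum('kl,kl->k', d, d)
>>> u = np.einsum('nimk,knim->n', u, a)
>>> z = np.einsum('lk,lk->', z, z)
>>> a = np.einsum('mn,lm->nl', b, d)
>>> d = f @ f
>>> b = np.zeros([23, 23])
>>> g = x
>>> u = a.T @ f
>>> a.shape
(23, 31)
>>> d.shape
(23, 23)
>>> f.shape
(23, 23)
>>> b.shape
(23, 23)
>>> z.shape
()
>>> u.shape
(31, 23)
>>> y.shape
(13, 13)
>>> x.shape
(3,)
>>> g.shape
(3,)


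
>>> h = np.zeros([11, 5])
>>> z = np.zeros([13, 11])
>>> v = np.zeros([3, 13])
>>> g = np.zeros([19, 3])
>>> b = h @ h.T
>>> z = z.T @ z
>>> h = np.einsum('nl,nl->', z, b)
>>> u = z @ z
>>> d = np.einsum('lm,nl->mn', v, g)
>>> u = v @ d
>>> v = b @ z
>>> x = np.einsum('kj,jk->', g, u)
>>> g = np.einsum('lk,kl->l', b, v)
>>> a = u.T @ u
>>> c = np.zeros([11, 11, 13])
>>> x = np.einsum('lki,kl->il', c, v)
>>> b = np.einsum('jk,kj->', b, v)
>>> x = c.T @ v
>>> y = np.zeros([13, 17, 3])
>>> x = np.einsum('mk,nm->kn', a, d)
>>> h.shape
()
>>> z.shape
(11, 11)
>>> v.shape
(11, 11)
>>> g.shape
(11,)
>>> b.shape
()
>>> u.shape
(3, 19)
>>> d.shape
(13, 19)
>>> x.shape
(19, 13)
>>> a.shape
(19, 19)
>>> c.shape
(11, 11, 13)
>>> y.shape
(13, 17, 3)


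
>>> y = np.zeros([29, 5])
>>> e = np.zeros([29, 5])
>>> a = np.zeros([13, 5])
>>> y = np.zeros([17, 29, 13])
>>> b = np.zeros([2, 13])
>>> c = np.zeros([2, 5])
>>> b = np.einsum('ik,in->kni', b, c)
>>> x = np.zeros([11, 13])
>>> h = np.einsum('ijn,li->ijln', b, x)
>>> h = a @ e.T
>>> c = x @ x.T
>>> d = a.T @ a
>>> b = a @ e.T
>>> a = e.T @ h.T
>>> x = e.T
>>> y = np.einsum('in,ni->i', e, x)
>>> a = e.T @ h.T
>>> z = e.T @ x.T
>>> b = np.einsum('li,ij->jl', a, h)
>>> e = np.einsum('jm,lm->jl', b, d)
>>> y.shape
(29,)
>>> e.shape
(29, 5)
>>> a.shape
(5, 13)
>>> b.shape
(29, 5)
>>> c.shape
(11, 11)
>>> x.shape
(5, 29)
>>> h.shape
(13, 29)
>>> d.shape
(5, 5)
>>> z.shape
(5, 5)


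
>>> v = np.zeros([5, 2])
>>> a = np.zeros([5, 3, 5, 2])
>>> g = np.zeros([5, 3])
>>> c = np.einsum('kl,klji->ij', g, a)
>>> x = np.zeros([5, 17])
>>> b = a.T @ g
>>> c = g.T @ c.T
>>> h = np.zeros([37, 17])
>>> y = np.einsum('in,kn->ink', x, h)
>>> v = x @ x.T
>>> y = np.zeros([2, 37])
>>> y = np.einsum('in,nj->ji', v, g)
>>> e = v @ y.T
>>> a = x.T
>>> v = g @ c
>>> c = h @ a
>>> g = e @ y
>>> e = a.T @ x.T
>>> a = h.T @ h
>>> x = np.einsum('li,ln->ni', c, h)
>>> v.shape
(5, 2)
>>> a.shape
(17, 17)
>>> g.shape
(5, 5)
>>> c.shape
(37, 5)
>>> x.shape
(17, 5)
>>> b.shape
(2, 5, 3, 3)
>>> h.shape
(37, 17)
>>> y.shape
(3, 5)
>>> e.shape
(5, 5)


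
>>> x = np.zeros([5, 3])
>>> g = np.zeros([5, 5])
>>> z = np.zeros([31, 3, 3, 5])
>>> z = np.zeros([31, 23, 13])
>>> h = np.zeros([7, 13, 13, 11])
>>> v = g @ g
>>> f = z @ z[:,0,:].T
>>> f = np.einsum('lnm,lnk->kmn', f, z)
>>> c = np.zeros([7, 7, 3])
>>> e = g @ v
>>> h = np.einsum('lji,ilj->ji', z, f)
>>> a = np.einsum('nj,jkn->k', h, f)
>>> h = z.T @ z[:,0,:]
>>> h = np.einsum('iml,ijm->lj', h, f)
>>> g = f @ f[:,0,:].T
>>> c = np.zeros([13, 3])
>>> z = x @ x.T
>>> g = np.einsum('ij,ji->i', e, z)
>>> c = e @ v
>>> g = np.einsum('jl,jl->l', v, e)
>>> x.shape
(5, 3)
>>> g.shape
(5,)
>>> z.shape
(5, 5)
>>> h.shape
(13, 31)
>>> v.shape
(5, 5)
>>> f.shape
(13, 31, 23)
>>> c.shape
(5, 5)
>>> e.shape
(5, 5)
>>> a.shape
(31,)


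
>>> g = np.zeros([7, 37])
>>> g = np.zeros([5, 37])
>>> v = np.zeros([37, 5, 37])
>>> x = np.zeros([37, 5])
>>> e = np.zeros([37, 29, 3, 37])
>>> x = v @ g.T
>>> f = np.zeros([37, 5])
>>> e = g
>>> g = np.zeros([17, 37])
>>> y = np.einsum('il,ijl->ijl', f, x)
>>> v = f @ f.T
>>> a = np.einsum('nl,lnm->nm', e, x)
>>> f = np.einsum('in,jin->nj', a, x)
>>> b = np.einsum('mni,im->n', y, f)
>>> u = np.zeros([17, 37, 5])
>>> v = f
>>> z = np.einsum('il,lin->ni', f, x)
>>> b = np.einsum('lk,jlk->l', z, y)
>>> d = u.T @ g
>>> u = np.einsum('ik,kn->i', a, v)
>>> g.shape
(17, 37)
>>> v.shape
(5, 37)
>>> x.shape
(37, 5, 5)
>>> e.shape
(5, 37)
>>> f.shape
(5, 37)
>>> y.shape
(37, 5, 5)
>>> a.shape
(5, 5)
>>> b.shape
(5,)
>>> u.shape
(5,)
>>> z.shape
(5, 5)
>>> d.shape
(5, 37, 37)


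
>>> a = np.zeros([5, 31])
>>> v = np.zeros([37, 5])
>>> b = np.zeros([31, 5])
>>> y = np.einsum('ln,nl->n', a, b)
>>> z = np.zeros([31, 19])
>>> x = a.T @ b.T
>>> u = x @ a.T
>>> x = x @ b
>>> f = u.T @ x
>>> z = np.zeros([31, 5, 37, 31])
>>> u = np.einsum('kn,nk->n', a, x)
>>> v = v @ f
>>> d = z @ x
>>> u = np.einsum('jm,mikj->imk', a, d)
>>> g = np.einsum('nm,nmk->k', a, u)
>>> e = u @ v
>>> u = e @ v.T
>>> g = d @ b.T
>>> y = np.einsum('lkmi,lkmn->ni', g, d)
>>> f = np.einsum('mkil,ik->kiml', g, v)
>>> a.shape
(5, 31)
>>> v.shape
(37, 5)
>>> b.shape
(31, 5)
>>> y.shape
(5, 31)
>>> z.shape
(31, 5, 37, 31)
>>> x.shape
(31, 5)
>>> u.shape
(5, 31, 37)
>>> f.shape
(5, 37, 31, 31)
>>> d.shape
(31, 5, 37, 5)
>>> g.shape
(31, 5, 37, 31)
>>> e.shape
(5, 31, 5)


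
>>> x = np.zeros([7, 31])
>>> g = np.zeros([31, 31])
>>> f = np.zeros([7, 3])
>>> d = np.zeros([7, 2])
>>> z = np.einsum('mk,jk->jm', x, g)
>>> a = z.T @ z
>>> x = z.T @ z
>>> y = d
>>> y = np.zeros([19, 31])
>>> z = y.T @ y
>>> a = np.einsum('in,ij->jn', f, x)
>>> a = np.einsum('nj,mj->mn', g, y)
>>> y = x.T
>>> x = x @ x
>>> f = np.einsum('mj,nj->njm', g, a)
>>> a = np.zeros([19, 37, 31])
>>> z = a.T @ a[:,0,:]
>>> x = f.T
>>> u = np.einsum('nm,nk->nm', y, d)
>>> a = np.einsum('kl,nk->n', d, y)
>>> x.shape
(31, 31, 19)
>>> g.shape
(31, 31)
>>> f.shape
(19, 31, 31)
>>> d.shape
(7, 2)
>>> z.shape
(31, 37, 31)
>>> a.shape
(7,)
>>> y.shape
(7, 7)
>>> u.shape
(7, 7)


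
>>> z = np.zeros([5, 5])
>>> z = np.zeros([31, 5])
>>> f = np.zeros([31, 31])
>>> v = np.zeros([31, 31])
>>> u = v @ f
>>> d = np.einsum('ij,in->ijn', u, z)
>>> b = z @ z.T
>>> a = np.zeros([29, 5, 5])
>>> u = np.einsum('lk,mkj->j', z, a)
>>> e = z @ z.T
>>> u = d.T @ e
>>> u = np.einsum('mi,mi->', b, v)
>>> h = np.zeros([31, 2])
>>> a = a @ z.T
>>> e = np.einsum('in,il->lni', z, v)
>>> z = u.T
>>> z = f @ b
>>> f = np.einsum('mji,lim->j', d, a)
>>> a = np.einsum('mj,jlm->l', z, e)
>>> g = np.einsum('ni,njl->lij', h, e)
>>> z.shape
(31, 31)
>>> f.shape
(31,)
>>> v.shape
(31, 31)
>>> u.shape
()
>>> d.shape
(31, 31, 5)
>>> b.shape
(31, 31)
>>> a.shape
(5,)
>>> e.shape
(31, 5, 31)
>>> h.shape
(31, 2)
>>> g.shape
(31, 2, 5)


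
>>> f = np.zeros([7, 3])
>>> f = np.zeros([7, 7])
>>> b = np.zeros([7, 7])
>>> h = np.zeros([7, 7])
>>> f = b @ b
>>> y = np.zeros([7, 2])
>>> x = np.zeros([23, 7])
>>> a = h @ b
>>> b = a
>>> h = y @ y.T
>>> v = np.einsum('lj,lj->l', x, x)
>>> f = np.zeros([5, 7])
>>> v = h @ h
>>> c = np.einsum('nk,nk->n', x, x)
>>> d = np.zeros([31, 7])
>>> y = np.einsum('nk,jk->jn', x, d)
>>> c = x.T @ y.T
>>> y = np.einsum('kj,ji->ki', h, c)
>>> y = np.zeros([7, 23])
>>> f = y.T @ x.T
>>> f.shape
(23, 23)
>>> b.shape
(7, 7)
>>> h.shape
(7, 7)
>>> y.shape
(7, 23)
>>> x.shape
(23, 7)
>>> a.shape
(7, 7)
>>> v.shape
(7, 7)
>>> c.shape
(7, 31)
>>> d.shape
(31, 7)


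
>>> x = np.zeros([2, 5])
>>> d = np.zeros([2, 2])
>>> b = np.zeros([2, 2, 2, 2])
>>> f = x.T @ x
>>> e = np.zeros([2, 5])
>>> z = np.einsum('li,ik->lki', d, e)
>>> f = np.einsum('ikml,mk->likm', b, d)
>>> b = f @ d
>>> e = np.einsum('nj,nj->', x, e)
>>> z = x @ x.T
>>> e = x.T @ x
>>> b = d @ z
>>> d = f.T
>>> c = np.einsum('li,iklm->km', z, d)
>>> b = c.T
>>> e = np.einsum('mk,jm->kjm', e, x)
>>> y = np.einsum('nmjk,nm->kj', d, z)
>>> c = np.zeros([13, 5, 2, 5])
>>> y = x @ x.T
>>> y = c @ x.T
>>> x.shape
(2, 5)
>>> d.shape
(2, 2, 2, 2)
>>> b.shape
(2, 2)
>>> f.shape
(2, 2, 2, 2)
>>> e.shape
(5, 2, 5)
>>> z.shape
(2, 2)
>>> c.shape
(13, 5, 2, 5)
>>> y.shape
(13, 5, 2, 2)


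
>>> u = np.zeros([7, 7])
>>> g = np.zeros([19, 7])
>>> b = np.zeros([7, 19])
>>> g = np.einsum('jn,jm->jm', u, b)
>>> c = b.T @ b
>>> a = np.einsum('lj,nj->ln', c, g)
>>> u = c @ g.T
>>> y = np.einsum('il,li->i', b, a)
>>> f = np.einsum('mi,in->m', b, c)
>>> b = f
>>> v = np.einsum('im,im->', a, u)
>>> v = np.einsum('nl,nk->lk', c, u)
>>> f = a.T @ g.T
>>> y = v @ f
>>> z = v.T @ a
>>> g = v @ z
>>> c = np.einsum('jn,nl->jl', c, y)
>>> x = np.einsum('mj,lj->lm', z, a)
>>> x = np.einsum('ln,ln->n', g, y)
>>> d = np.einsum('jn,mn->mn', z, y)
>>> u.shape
(19, 7)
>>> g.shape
(19, 7)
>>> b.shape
(7,)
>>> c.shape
(19, 7)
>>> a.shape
(19, 7)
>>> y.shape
(19, 7)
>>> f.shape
(7, 7)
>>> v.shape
(19, 7)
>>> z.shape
(7, 7)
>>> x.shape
(7,)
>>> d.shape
(19, 7)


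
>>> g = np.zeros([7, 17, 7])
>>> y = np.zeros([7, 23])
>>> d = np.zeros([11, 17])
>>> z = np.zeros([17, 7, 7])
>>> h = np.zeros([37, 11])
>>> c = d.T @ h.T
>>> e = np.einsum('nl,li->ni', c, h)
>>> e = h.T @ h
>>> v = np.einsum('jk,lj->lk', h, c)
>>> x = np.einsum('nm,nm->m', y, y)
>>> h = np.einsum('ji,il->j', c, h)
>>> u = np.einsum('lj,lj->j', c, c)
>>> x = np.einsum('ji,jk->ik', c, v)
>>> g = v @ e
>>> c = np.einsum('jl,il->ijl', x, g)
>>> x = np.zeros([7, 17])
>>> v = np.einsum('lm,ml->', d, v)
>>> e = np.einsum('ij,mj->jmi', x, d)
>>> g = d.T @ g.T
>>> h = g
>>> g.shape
(17, 17)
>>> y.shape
(7, 23)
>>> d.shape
(11, 17)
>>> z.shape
(17, 7, 7)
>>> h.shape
(17, 17)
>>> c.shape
(17, 37, 11)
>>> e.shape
(17, 11, 7)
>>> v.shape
()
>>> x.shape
(7, 17)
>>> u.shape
(37,)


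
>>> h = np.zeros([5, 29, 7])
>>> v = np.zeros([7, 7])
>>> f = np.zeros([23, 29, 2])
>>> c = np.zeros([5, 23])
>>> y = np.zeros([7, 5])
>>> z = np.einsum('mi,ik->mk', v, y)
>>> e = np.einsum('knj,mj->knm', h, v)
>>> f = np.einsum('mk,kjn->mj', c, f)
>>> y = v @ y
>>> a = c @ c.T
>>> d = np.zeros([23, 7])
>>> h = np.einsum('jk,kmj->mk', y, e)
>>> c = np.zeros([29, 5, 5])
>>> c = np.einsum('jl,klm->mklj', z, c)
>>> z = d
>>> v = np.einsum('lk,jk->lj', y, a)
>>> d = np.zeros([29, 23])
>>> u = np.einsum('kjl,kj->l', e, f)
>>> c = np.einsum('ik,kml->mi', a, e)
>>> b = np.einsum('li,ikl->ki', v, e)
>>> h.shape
(29, 5)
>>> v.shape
(7, 5)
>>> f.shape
(5, 29)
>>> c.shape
(29, 5)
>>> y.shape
(7, 5)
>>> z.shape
(23, 7)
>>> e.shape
(5, 29, 7)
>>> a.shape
(5, 5)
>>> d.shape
(29, 23)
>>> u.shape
(7,)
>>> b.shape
(29, 5)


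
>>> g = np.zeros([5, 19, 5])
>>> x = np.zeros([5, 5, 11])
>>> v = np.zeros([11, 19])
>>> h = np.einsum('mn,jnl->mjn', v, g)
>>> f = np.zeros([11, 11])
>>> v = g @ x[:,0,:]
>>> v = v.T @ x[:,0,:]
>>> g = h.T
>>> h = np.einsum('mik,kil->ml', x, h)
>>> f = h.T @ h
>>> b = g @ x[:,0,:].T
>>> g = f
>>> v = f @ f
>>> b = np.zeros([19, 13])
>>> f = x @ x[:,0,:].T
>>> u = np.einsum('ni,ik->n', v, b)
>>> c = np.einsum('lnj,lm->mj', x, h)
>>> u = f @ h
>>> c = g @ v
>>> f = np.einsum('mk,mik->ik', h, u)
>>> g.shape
(19, 19)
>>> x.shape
(5, 5, 11)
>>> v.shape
(19, 19)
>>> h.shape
(5, 19)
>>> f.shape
(5, 19)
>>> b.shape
(19, 13)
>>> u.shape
(5, 5, 19)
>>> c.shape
(19, 19)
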